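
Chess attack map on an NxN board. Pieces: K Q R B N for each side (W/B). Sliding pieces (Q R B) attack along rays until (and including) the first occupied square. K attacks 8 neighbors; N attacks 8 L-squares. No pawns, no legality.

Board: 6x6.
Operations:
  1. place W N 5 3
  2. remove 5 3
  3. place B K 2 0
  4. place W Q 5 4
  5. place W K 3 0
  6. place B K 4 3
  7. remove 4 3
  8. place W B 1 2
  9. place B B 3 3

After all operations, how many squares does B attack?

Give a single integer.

Op 1: place WN@(5,3)
Op 2: remove (5,3)
Op 3: place BK@(2,0)
Op 4: place WQ@(5,4)
Op 5: place WK@(3,0)
Op 6: place BK@(4,3)
Op 7: remove (4,3)
Op 8: place WB@(1,2)
Op 9: place BB@(3,3)
Per-piece attacks for B:
  BK@(2,0): attacks (2,1) (3,0) (1,0) (3,1) (1,1)
  BB@(3,3): attacks (4,4) (5,5) (4,2) (5,1) (2,4) (1,5) (2,2) (1,1) (0,0)
Union (13 distinct): (0,0) (1,0) (1,1) (1,5) (2,1) (2,2) (2,4) (3,0) (3,1) (4,2) (4,4) (5,1) (5,5)

Answer: 13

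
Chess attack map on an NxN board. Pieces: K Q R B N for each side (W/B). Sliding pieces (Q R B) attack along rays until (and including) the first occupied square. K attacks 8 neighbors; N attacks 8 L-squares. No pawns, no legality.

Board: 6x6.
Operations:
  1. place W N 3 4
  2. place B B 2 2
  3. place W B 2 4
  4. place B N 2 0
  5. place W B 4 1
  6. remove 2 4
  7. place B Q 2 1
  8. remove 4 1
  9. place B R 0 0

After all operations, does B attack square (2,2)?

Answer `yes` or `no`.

Answer: yes

Derivation:
Op 1: place WN@(3,4)
Op 2: place BB@(2,2)
Op 3: place WB@(2,4)
Op 4: place BN@(2,0)
Op 5: place WB@(4,1)
Op 6: remove (2,4)
Op 7: place BQ@(2,1)
Op 8: remove (4,1)
Op 9: place BR@(0,0)
Per-piece attacks for B:
  BR@(0,0): attacks (0,1) (0,2) (0,3) (0,4) (0,5) (1,0) (2,0) [ray(1,0) blocked at (2,0)]
  BN@(2,0): attacks (3,2) (4,1) (1,2) (0,1)
  BQ@(2,1): attacks (2,2) (2,0) (3,1) (4,1) (5,1) (1,1) (0,1) (3,2) (4,3) (5,4) (3,0) (1,2) (0,3) (1,0) [ray(0,1) blocked at (2,2); ray(0,-1) blocked at (2,0)]
  BB@(2,2): attacks (3,3) (4,4) (5,5) (3,1) (4,0) (1,3) (0,4) (1,1) (0,0) [ray(-1,-1) blocked at (0,0)]
B attacks (2,2): yes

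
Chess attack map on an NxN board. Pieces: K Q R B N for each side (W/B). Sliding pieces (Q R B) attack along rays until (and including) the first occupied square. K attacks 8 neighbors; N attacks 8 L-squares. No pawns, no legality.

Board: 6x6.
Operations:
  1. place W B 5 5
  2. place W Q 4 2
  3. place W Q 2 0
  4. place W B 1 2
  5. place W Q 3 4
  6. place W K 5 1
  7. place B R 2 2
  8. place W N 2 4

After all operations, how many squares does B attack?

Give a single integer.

Op 1: place WB@(5,5)
Op 2: place WQ@(4,2)
Op 3: place WQ@(2,0)
Op 4: place WB@(1,2)
Op 5: place WQ@(3,4)
Op 6: place WK@(5,1)
Op 7: place BR@(2,2)
Op 8: place WN@(2,4)
Per-piece attacks for B:
  BR@(2,2): attacks (2,3) (2,4) (2,1) (2,0) (3,2) (4,2) (1,2) [ray(0,1) blocked at (2,4); ray(0,-1) blocked at (2,0); ray(1,0) blocked at (4,2); ray(-1,0) blocked at (1,2)]
Union (7 distinct): (1,2) (2,0) (2,1) (2,3) (2,4) (3,2) (4,2)

Answer: 7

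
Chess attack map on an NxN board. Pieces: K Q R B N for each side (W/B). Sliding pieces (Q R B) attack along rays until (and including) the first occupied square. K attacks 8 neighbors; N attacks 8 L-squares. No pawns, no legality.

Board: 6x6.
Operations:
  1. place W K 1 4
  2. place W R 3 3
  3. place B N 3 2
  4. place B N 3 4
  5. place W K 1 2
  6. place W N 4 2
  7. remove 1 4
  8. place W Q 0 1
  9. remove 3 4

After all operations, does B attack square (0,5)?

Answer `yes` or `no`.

Op 1: place WK@(1,4)
Op 2: place WR@(3,3)
Op 3: place BN@(3,2)
Op 4: place BN@(3,4)
Op 5: place WK@(1,2)
Op 6: place WN@(4,2)
Op 7: remove (1,4)
Op 8: place WQ@(0,1)
Op 9: remove (3,4)
Per-piece attacks for B:
  BN@(3,2): attacks (4,4) (5,3) (2,4) (1,3) (4,0) (5,1) (2,0) (1,1)
B attacks (0,5): no

Answer: no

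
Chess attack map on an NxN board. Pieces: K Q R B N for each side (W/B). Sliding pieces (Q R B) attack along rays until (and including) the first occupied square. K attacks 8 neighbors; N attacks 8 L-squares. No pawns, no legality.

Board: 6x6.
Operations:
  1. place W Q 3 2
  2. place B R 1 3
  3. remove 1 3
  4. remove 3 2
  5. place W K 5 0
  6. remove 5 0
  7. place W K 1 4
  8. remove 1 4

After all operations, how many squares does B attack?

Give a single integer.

Answer: 0

Derivation:
Op 1: place WQ@(3,2)
Op 2: place BR@(1,3)
Op 3: remove (1,3)
Op 4: remove (3,2)
Op 5: place WK@(5,0)
Op 6: remove (5,0)
Op 7: place WK@(1,4)
Op 8: remove (1,4)
Per-piece attacks for B:
Union (0 distinct): (none)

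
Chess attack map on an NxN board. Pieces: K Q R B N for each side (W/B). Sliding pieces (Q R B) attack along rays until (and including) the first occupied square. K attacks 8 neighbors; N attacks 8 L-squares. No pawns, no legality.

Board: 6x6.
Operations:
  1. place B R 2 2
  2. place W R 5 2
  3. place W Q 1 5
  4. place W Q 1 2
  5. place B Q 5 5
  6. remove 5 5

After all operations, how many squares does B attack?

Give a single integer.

Op 1: place BR@(2,2)
Op 2: place WR@(5,2)
Op 3: place WQ@(1,5)
Op 4: place WQ@(1,2)
Op 5: place BQ@(5,5)
Op 6: remove (5,5)
Per-piece attacks for B:
  BR@(2,2): attacks (2,3) (2,4) (2,5) (2,1) (2,0) (3,2) (4,2) (5,2) (1,2) [ray(1,0) blocked at (5,2); ray(-1,0) blocked at (1,2)]
Union (9 distinct): (1,2) (2,0) (2,1) (2,3) (2,4) (2,5) (3,2) (4,2) (5,2)

Answer: 9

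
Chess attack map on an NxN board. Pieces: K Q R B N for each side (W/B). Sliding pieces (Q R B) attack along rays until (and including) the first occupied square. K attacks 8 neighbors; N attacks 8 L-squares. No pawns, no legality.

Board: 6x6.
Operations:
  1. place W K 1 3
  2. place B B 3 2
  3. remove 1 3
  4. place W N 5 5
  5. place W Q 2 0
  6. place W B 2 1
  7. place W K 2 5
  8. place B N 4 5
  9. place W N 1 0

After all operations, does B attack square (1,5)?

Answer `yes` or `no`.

Answer: no

Derivation:
Op 1: place WK@(1,3)
Op 2: place BB@(3,2)
Op 3: remove (1,3)
Op 4: place WN@(5,5)
Op 5: place WQ@(2,0)
Op 6: place WB@(2,1)
Op 7: place WK@(2,5)
Op 8: place BN@(4,5)
Op 9: place WN@(1,0)
Per-piece attacks for B:
  BB@(3,2): attacks (4,3) (5,4) (4,1) (5,0) (2,3) (1,4) (0,5) (2,1) [ray(-1,-1) blocked at (2,1)]
  BN@(4,5): attacks (5,3) (3,3) (2,4)
B attacks (1,5): no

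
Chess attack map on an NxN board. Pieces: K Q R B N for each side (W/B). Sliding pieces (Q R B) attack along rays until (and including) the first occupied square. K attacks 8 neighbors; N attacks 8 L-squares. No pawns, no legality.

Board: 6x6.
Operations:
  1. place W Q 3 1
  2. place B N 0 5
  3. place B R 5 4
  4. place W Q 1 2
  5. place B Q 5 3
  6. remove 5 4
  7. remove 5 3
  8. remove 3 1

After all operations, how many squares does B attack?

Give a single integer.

Answer: 2

Derivation:
Op 1: place WQ@(3,1)
Op 2: place BN@(0,5)
Op 3: place BR@(5,4)
Op 4: place WQ@(1,2)
Op 5: place BQ@(5,3)
Op 6: remove (5,4)
Op 7: remove (5,3)
Op 8: remove (3,1)
Per-piece attacks for B:
  BN@(0,5): attacks (1,3) (2,4)
Union (2 distinct): (1,3) (2,4)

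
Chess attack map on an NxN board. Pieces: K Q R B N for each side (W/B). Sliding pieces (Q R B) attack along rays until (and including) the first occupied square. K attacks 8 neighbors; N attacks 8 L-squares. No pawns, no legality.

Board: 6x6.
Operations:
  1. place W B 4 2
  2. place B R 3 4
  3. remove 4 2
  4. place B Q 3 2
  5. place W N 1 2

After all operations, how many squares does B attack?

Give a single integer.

Op 1: place WB@(4,2)
Op 2: place BR@(3,4)
Op 3: remove (4,2)
Op 4: place BQ@(3,2)
Op 5: place WN@(1,2)
Per-piece attacks for B:
  BQ@(3,2): attacks (3,3) (3,4) (3,1) (3,0) (4,2) (5,2) (2,2) (1,2) (4,3) (5,4) (4,1) (5,0) (2,3) (1,4) (0,5) (2,1) (1,0) [ray(0,1) blocked at (3,4); ray(-1,0) blocked at (1,2)]
  BR@(3,4): attacks (3,5) (3,3) (3,2) (4,4) (5,4) (2,4) (1,4) (0,4) [ray(0,-1) blocked at (3,2)]
Union (22 distinct): (0,4) (0,5) (1,0) (1,2) (1,4) (2,1) (2,2) (2,3) (2,4) (3,0) (3,1) (3,2) (3,3) (3,4) (3,5) (4,1) (4,2) (4,3) (4,4) (5,0) (5,2) (5,4)

Answer: 22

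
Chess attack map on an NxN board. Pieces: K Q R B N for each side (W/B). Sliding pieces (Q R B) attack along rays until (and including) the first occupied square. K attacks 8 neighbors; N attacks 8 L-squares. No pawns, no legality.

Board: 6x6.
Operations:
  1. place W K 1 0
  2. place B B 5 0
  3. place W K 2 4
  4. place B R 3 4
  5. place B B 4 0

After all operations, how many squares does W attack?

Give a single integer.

Answer: 13

Derivation:
Op 1: place WK@(1,0)
Op 2: place BB@(5,0)
Op 3: place WK@(2,4)
Op 4: place BR@(3,4)
Op 5: place BB@(4,0)
Per-piece attacks for W:
  WK@(1,0): attacks (1,1) (2,0) (0,0) (2,1) (0,1)
  WK@(2,4): attacks (2,5) (2,3) (3,4) (1,4) (3,5) (3,3) (1,5) (1,3)
Union (13 distinct): (0,0) (0,1) (1,1) (1,3) (1,4) (1,5) (2,0) (2,1) (2,3) (2,5) (3,3) (3,4) (3,5)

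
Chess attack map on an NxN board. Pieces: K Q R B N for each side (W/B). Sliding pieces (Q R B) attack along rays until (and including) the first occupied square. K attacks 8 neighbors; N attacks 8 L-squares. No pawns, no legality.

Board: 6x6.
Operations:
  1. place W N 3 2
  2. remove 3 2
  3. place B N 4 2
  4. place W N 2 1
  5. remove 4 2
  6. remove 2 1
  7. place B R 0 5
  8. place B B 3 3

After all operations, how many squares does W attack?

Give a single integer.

Op 1: place WN@(3,2)
Op 2: remove (3,2)
Op 3: place BN@(4,2)
Op 4: place WN@(2,1)
Op 5: remove (4,2)
Op 6: remove (2,1)
Op 7: place BR@(0,5)
Op 8: place BB@(3,3)
Per-piece attacks for W:
Union (0 distinct): (none)

Answer: 0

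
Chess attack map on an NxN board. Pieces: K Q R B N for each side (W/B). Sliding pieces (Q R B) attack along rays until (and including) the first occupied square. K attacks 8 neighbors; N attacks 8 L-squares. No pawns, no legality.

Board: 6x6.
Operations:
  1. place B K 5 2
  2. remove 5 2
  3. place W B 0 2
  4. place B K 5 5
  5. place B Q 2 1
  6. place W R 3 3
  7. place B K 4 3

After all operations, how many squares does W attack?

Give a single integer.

Op 1: place BK@(5,2)
Op 2: remove (5,2)
Op 3: place WB@(0,2)
Op 4: place BK@(5,5)
Op 5: place BQ@(2,1)
Op 6: place WR@(3,3)
Op 7: place BK@(4,3)
Per-piece attacks for W:
  WB@(0,2): attacks (1,3) (2,4) (3,5) (1,1) (2,0)
  WR@(3,3): attacks (3,4) (3,5) (3,2) (3,1) (3,0) (4,3) (2,3) (1,3) (0,3) [ray(1,0) blocked at (4,3)]
Union (12 distinct): (0,3) (1,1) (1,3) (2,0) (2,3) (2,4) (3,0) (3,1) (3,2) (3,4) (3,5) (4,3)

Answer: 12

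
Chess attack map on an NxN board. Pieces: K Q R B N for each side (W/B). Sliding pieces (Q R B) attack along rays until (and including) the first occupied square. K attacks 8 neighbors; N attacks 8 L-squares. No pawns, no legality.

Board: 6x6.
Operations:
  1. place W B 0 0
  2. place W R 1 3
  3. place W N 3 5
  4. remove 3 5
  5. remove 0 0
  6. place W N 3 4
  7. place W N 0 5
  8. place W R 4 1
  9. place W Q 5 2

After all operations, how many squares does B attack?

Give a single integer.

Answer: 0

Derivation:
Op 1: place WB@(0,0)
Op 2: place WR@(1,3)
Op 3: place WN@(3,5)
Op 4: remove (3,5)
Op 5: remove (0,0)
Op 6: place WN@(3,4)
Op 7: place WN@(0,5)
Op 8: place WR@(4,1)
Op 9: place WQ@(5,2)
Per-piece attacks for B:
Union (0 distinct): (none)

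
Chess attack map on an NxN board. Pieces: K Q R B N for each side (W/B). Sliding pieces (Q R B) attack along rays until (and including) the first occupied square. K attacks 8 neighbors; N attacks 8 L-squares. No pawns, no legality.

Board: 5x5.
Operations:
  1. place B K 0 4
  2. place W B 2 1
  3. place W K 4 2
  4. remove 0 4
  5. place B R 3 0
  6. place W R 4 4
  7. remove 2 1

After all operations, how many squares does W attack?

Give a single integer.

Answer: 10

Derivation:
Op 1: place BK@(0,4)
Op 2: place WB@(2,1)
Op 3: place WK@(4,2)
Op 4: remove (0,4)
Op 5: place BR@(3,0)
Op 6: place WR@(4,4)
Op 7: remove (2,1)
Per-piece attacks for W:
  WK@(4,2): attacks (4,3) (4,1) (3,2) (3,3) (3,1)
  WR@(4,4): attacks (4,3) (4,2) (3,4) (2,4) (1,4) (0,4) [ray(0,-1) blocked at (4,2)]
Union (10 distinct): (0,4) (1,4) (2,4) (3,1) (3,2) (3,3) (3,4) (4,1) (4,2) (4,3)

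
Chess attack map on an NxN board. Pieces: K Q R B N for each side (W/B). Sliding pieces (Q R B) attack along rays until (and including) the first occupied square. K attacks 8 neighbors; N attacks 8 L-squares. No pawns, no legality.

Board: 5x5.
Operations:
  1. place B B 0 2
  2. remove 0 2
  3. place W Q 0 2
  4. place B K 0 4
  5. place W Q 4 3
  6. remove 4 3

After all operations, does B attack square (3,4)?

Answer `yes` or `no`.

Op 1: place BB@(0,2)
Op 2: remove (0,2)
Op 3: place WQ@(0,2)
Op 4: place BK@(0,4)
Op 5: place WQ@(4,3)
Op 6: remove (4,3)
Per-piece attacks for B:
  BK@(0,4): attacks (0,3) (1,4) (1,3)
B attacks (3,4): no

Answer: no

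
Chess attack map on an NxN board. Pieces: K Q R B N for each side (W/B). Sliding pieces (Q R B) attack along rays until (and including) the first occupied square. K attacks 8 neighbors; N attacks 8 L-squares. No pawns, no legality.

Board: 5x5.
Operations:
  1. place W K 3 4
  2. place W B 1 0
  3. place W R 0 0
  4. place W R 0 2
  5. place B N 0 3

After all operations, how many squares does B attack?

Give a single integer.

Op 1: place WK@(3,4)
Op 2: place WB@(1,0)
Op 3: place WR@(0,0)
Op 4: place WR@(0,2)
Op 5: place BN@(0,3)
Per-piece attacks for B:
  BN@(0,3): attacks (2,4) (1,1) (2,2)
Union (3 distinct): (1,1) (2,2) (2,4)

Answer: 3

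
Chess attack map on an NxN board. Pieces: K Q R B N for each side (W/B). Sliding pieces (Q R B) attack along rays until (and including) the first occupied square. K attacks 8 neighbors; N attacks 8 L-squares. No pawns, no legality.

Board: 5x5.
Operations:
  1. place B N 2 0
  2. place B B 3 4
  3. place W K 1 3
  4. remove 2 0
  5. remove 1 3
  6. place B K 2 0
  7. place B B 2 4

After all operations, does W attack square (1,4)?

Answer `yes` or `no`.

Answer: no

Derivation:
Op 1: place BN@(2,0)
Op 2: place BB@(3,4)
Op 3: place WK@(1,3)
Op 4: remove (2,0)
Op 5: remove (1,3)
Op 6: place BK@(2,0)
Op 7: place BB@(2,4)
Per-piece attacks for W:
W attacks (1,4): no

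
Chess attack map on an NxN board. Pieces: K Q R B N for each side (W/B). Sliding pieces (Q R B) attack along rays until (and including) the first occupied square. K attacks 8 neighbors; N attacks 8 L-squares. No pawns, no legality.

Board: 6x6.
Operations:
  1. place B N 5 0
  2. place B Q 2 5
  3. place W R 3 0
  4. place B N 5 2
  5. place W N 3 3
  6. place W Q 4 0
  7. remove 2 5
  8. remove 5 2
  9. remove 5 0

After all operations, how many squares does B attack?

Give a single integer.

Op 1: place BN@(5,0)
Op 2: place BQ@(2,5)
Op 3: place WR@(3,0)
Op 4: place BN@(5,2)
Op 5: place WN@(3,3)
Op 6: place WQ@(4,0)
Op 7: remove (2,5)
Op 8: remove (5,2)
Op 9: remove (5,0)
Per-piece attacks for B:
Union (0 distinct): (none)

Answer: 0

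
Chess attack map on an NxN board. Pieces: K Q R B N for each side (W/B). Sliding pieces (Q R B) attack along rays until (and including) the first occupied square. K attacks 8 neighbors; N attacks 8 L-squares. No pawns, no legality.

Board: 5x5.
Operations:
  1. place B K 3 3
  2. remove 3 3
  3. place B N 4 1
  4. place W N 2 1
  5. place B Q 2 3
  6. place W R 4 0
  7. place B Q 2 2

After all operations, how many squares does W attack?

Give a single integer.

Op 1: place BK@(3,3)
Op 2: remove (3,3)
Op 3: place BN@(4,1)
Op 4: place WN@(2,1)
Op 5: place BQ@(2,3)
Op 6: place WR@(4,0)
Op 7: place BQ@(2,2)
Per-piece attacks for W:
  WN@(2,1): attacks (3,3) (4,2) (1,3) (0,2) (4,0) (0,0)
  WR@(4,0): attacks (4,1) (3,0) (2,0) (1,0) (0,0) [ray(0,1) blocked at (4,1)]
Union (10 distinct): (0,0) (0,2) (1,0) (1,3) (2,0) (3,0) (3,3) (4,0) (4,1) (4,2)

Answer: 10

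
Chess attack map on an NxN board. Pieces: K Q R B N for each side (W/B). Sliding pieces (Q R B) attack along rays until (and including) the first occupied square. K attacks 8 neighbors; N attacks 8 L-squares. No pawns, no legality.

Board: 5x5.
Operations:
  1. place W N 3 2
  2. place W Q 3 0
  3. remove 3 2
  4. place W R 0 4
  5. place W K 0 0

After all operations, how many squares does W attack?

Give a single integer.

Op 1: place WN@(3,2)
Op 2: place WQ@(3,0)
Op 3: remove (3,2)
Op 4: place WR@(0,4)
Op 5: place WK@(0,0)
Per-piece attacks for W:
  WK@(0,0): attacks (0,1) (1,0) (1,1)
  WR@(0,4): attacks (0,3) (0,2) (0,1) (0,0) (1,4) (2,4) (3,4) (4,4) [ray(0,-1) blocked at (0,0)]
  WQ@(3,0): attacks (3,1) (3,2) (3,3) (3,4) (4,0) (2,0) (1,0) (0,0) (4,1) (2,1) (1,2) (0,3) [ray(-1,0) blocked at (0,0)]
Union (18 distinct): (0,0) (0,1) (0,2) (0,3) (1,0) (1,1) (1,2) (1,4) (2,0) (2,1) (2,4) (3,1) (3,2) (3,3) (3,4) (4,0) (4,1) (4,4)

Answer: 18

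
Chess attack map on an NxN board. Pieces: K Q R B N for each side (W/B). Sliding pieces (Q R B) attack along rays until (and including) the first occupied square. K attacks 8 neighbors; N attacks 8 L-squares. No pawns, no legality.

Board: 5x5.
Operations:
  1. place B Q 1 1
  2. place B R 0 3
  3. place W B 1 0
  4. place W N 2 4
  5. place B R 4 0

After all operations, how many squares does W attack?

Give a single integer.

Op 1: place BQ@(1,1)
Op 2: place BR@(0,3)
Op 3: place WB@(1,0)
Op 4: place WN@(2,4)
Op 5: place BR@(4,0)
Per-piece attacks for W:
  WB@(1,0): attacks (2,1) (3,2) (4,3) (0,1)
  WN@(2,4): attacks (3,2) (4,3) (1,2) (0,3)
Union (6 distinct): (0,1) (0,3) (1,2) (2,1) (3,2) (4,3)

Answer: 6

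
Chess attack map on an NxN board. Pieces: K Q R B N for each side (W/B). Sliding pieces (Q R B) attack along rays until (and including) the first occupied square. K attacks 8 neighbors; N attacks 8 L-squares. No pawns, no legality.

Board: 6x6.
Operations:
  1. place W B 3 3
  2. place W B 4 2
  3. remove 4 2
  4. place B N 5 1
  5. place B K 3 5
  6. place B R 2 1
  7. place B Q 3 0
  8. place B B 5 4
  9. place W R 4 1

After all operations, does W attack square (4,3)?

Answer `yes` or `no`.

Answer: yes

Derivation:
Op 1: place WB@(3,3)
Op 2: place WB@(4,2)
Op 3: remove (4,2)
Op 4: place BN@(5,1)
Op 5: place BK@(3,5)
Op 6: place BR@(2,1)
Op 7: place BQ@(3,0)
Op 8: place BB@(5,4)
Op 9: place WR@(4,1)
Per-piece attacks for W:
  WB@(3,3): attacks (4,4) (5,5) (4,2) (5,1) (2,4) (1,5) (2,2) (1,1) (0,0) [ray(1,-1) blocked at (5,1)]
  WR@(4,1): attacks (4,2) (4,3) (4,4) (4,5) (4,0) (5,1) (3,1) (2,1) [ray(1,0) blocked at (5,1); ray(-1,0) blocked at (2,1)]
W attacks (4,3): yes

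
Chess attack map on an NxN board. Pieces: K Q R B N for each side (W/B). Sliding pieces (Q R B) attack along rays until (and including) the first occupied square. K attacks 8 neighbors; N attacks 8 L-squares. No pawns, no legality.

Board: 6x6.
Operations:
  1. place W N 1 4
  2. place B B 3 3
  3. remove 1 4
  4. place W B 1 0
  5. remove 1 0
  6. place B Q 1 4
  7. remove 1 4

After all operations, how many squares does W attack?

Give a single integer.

Answer: 0

Derivation:
Op 1: place WN@(1,4)
Op 2: place BB@(3,3)
Op 3: remove (1,4)
Op 4: place WB@(1,0)
Op 5: remove (1,0)
Op 6: place BQ@(1,4)
Op 7: remove (1,4)
Per-piece attacks for W:
Union (0 distinct): (none)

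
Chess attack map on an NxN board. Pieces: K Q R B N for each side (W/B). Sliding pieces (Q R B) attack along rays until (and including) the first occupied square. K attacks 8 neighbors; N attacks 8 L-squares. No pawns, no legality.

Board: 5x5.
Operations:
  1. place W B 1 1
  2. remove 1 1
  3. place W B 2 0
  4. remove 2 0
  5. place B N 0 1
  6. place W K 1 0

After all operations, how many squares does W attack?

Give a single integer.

Op 1: place WB@(1,1)
Op 2: remove (1,1)
Op 3: place WB@(2,0)
Op 4: remove (2,0)
Op 5: place BN@(0,1)
Op 6: place WK@(1,0)
Per-piece attacks for W:
  WK@(1,0): attacks (1,1) (2,0) (0,0) (2,1) (0,1)
Union (5 distinct): (0,0) (0,1) (1,1) (2,0) (2,1)

Answer: 5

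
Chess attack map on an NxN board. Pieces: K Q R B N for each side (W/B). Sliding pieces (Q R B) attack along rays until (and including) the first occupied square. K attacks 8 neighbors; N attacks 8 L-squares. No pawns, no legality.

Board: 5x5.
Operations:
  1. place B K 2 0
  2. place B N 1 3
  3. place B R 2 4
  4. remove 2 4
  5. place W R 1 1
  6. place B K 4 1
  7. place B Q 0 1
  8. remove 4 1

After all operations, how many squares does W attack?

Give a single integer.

Answer: 7

Derivation:
Op 1: place BK@(2,0)
Op 2: place BN@(1,3)
Op 3: place BR@(2,4)
Op 4: remove (2,4)
Op 5: place WR@(1,1)
Op 6: place BK@(4,1)
Op 7: place BQ@(0,1)
Op 8: remove (4,1)
Per-piece attacks for W:
  WR@(1,1): attacks (1,2) (1,3) (1,0) (2,1) (3,1) (4,1) (0,1) [ray(0,1) blocked at (1,3); ray(-1,0) blocked at (0,1)]
Union (7 distinct): (0,1) (1,0) (1,2) (1,3) (2,1) (3,1) (4,1)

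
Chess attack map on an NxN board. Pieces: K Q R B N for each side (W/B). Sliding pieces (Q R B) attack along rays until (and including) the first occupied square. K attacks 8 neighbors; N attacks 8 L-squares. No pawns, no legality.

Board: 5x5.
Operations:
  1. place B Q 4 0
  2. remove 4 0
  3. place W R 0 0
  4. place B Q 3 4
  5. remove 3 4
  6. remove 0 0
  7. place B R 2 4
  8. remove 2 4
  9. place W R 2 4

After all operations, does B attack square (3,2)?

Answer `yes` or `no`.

Op 1: place BQ@(4,0)
Op 2: remove (4,0)
Op 3: place WR@(0,0)
Op 4: place BQ@(3,4)
Op 5: remove (3,4)
Op 6: remove (0,0)
Op 7: place BR@(2,4)
Op 8: remove (2,4)
Op 9: place WR@(2,4)
Per-piece attacks for B:
B attacks (3,2): no

Answer: no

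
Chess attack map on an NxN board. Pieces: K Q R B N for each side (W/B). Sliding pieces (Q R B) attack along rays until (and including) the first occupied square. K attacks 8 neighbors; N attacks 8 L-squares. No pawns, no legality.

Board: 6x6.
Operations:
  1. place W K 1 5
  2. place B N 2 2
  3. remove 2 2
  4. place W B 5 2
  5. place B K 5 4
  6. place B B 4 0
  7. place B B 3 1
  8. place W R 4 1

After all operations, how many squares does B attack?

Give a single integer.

Op 1: place WK@(1,5)
Op 2: place BN@(2,2)
Op 3: remove (2,2)
Op 4: place WB@(5,2)
Op 5: place BK@(5,4)
Op 6: place BB@(4,0)
Op 7: place BB@(3,1)
Op 8: place WR@(4,1)
Per-piece attacks for B:
  BB@(3,1): attacks (4,2) (5,3) (4,0) (2,2) (1,3) (0,4) (2,0) [ray(1,-1) blocked at (4,0)]
  BB@(4,0): attacks (5,1) (3,1) [ray(-1,1) blocked at (3,1)]
  BK@(5,4): attacks (5,5) (5,3) (4,4) (4,5) (4,3)
Union (13 distinct): (0,4) (1,3) (2,0) (2,2) (3,1) (4,0) (4,2) (4,3) (4,4) (4,5) (5,1) (5,3) (5,5)

Answer: 13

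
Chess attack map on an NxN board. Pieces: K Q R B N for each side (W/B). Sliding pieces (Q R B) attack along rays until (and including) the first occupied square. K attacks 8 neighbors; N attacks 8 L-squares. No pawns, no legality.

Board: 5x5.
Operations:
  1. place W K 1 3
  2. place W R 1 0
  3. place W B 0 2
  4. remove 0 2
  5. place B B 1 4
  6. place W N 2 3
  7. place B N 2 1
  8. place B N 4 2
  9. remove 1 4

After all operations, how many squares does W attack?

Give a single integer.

Op 1: place WK@(1,3)
Op 2: place WR@(1,0)
Op 3: place WB@(0,2)
Op 4: remove (0,2)
Op 5: place BB@(1,4)
Op 6: place WN@(2,3)
Op 7: place BN@(2,1)
Op 8: place BN@(4,2)
Op 9: remove (1,4)
Per-piece attacks for W:
  WR@(1,0): attacks (1,1) (1,2) (1,3) (2,0) (3,0) (4,0) (0,0) [ray(0,1) blocked at (1,3)]
  WK@(1,3): attacks (1,4) (1,2) (2,3) (0,3) (2,4) (2,2) (0,4) (0,2)
  WN@(2,3): attacks (4,4) (0,4) (3,1) (4,2) (1,1) (0,2)
Union (17 distinct): (0,0) (0,2) (0,3) (0,4) (1,1) (1,2) (1,3) (1,4) (2,0) (2,2) (2,3) (2,4) (3,0) (3,1) (4,0) (4,2) (4,4)

Answer: 17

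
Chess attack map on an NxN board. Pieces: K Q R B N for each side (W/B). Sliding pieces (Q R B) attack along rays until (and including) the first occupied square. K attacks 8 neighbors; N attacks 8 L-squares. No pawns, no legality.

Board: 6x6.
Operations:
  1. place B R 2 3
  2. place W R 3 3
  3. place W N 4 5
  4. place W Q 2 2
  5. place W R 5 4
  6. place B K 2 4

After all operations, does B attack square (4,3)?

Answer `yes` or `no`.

Answer: no

Derivation:
Op 1: place BR@(2,3)
Op 2: place WR@(3,3)
Op 3: place WN@(4,5)
Op 4: place WQ@(2,2)
Op 5: place WR@(5,4)
Op 6: place BK@(2,4)
Per-piece attacks for B:
  BR@(2,3): attacks (2,4) (2,2) (3,3) (1,3) (0,3) [ray(0,1) blocked at (2,4); ray(0,-1) blocked at (2,2); ray(1,0) blocked at (3,3)]
  BK@(2,4): attacks (2,5) (2,3) (3,4) (1,4) (3,5) (3,3) (1,5) (1,3)
B attacks (4,3): no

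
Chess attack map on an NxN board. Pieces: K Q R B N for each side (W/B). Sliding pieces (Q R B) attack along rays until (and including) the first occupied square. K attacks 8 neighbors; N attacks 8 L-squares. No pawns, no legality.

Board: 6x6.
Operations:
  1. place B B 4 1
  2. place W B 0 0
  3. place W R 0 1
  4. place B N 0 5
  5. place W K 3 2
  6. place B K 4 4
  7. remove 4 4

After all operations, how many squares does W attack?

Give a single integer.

Answer: 16

Derivation:
Op 1: place BB@(4,1)
Op 2: place WB@(0,0)
Op 3: place WR@(0,1)
Op 4: place BN@(0,5)
Op 5: place WK@(3,2)
Op 6: place BK@(4,4)
Op 7: remove (4,4)
Per-piece attacks for W:
  WB@(0,0): attacks (1,1) (2,2) (3,3) (4,4) (5,5)
  WR@(0,1): attacks (0,2) (0,3) (0,4) (0,5) (0,0) (1,1) (2,1) (3,1) (4,1) [ray(0,1) blocked at (0,5); ray(0,-1) blocked at (0,0); ray(1,0) blocked at (4,1)]
  WK@(3,2): attacks (3,3) (3,1) (4,2) (2,2) (4,3) (4,1) (2,3) (2,1)
Union (16 distinct): (0,0) (0,2) (0,3) (0,4) (0,5) (1,1) (2,1) (2,2) (2,3) (3,1) (3,3) (4,1) (4,2) (4,3) (4,4) (5,5)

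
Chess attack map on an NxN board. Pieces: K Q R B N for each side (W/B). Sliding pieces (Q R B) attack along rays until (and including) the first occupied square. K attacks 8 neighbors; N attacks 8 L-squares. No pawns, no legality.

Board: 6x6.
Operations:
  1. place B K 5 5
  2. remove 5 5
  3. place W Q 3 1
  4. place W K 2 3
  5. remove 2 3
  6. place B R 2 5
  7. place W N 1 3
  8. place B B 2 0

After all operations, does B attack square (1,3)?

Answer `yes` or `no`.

Op 1: place BK@(5,5)
Op 2: remove (5,5)
Op 3: place WQ@(3,1)
Op 4: place WK@(2,3)
Op 5: remove (2,3)
Op 6: place BR@(2,5)
Op 7: place WN@(1,3)
Op 8: place BB@(2,0)
Per-piece attacks for B:
  BB@(2,0): attacks (3,1) (1,1) (0,2) [ray(1,1) blocked at (3,1)]
  BR@(2,5): attacks (2,4) (2,3) (2,2) (2,1) (2,0) (3,5) (4,5) (5,5) (1,5) (0,5) [ray(0,-1) blocked at (2,0)]
B attacks (1,3): no

Answer: no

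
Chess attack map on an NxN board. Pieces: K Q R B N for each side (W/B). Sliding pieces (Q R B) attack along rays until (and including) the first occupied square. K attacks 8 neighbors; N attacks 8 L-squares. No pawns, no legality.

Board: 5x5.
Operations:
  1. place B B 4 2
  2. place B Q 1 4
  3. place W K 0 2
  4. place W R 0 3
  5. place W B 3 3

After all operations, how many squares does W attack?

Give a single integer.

Op 1: place BB@(4,2)
Op 2: place BQ@(1,4)
Op 3: place WK@(0,2)
Op 4: place WR@(0,3)
Op 5: place WB@(3,3)
Per-piece attacks for W:
  WK@(0,2): attacks (0,3) (0,1) (1,2) (1,3) (1,1)
  WR@(0,3): attacks (0,4) (0,2) (1,3) (2,3) (3,3) [ray(0,-1) blocked at (0,2); ray(1,0) blocked at (3,3)]
  WB@(3,3): attacks (4,4) (4,2) (2,4) (2,2) (1,1) (0,0) [ray(1,-1) blocked at (4,2)]
Union (14 distinct): (0,0) (0,1) (0,2) (0,3) (0,4) (1,1) (1,2) (1,3) (2,2) (2,3) (2,4) (3,3) (4,2) (4,4)

Answer: 14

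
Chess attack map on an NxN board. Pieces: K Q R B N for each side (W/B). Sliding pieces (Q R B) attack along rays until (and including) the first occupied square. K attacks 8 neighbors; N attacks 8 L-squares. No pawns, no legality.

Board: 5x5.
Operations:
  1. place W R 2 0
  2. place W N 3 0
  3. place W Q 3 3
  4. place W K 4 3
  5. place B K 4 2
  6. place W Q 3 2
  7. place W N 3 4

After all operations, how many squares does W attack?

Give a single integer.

Answer: 21

Derivation:
Op 1: place WR@(2,0)
Op 2: place WN@(3,0)
Op 3: place WQ@(3,3)
Op 4: place WK@(4,3)
Op 5: place BK@(4,2)
Op 6: place WQ@(3,2)
Op 7: place WN@(3,4)
Per-piece attacks for W:
  WR@(2,0): attacks (2,1) (2,2) (2,3) (2,4) (3,0) (1,0) (0,0) [ray(1,0) blocked at (3,0)]
  WN@(3,0): attacks (4,2) (2,2) (1,1)
  WQ@(3,2): attacks (3,3) (3,1) (3,0) (4,2) (2,2) (1,2) (0,2) (4,3) (4,1) (2,3) (1,4) (2,1) (1,0) [ray(0,1) blocked at (3,3); ray(0,-1) blocked at (3,0); ray(1,0) blocked at (4,2); ray(1,1) blocked at (4,3)]
  WQ@(3,3): attacks (3,4) (3,2) (4,3) (2,3) (1,3) (0,3) (4,4) (4,2) (2,4) (2,2) (1,1) (0,0) [ray(0,1) blocked at (3,4); ray(0,-1) blocked at (3,2); ray(1,0) blocked at (4,3); ray(1,-1) blocked at (4,2)]
  WN@(3,4): attacks (4,2) (2,2) (1,3)
  WK@(4,3): attacks (4,4) (4,2) (3,3) (3,4) (3,2)
Union (21 distinct): (0,0) (0,2) (0,3) (1,0) (1,1) (1,2) (1,3) (1,4) (2,1) (2,2) (2,3) (2,4) (3,0) (3,1) (3,2) (3,3) (3,4) (4,1) (4,2) (4,3) (4,4)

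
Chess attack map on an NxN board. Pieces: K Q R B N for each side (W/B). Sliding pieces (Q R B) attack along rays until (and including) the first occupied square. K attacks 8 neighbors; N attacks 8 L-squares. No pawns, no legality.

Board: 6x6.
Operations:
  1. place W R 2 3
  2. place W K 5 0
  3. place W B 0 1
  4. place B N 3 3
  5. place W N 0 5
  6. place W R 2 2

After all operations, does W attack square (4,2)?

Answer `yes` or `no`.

Op 1: place WR@(2,3)
Op 2: place WK@(5,0)
Op 3: place WB@(0,1)
Op 4: place BN@(3,3)
Op 5: place WN@(0,5)
Op 6: place WR@(2,2)
Per-piece attacks for W:
  WB@(0,1): attacks (1,2) (2,3) (1,0) [ray(1,1) blocked at (2,3)]
  WN@(0,5): attacks (1,3) (2,4)
  WR@(2,2): attacks (2,3) (2,1) (2,0) (3,2) (4,2) (5,2) (1,2) (0,2) [ray(0,1) blocked at (2,3)]
  WR@(2,3): attacks (2,4) (2,5) (2,2) (3,3) (1,3) (0,3) [ray(0,-1) blocked at (2,2); ray(1,0) blocked at (3,3)]
  WK@(5,0): attacks (5,1) (4,0) (4,1)
W attacks (4,2): yes

Answer: yes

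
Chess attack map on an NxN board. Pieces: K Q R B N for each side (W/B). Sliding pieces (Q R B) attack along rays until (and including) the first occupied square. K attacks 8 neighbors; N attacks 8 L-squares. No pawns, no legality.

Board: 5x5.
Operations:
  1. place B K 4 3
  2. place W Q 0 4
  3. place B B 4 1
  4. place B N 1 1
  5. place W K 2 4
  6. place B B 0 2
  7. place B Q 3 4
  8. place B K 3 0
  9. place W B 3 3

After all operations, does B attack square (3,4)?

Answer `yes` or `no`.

Op 1: place BK@(4,3)
Op 2: place WQ@(0,4)
Op 3: place BB@(4,1)
Op 4: place BN@(1,1)
Op 5: place WK@(2,4)
Op 6: place BB@(0,2)
Op 7: place BQ@(3,4)
Op 8: place BK@(3,0)
Op 9: place WB@(3,3)
Per-piece attacks for B:
  BB@(0,2): attacks (1,3) (2,4) (1,1) [ray(1,1) blocked at (2,4); ray(1,-1) blocked at (1,1)]
  BN@(1,1): attacks (2,3) (3,2) (0,3) (3,0)
  BK@(3,0): attacks (3,1) (4,0) (2,0) (4,1) (2,1)
  BQ@(3,4): attacks (3,3) (4,4) (2,4) (4,3) (2,3) (1,2) (0,1) [ray(0,-1) blocked at (3,3); ray(-1,0) blocked at (2,4); ray(1,-1) blocked at (4,3)]
  BB@(4,1): attacks (3,2) (2,3) (1,4) (3,0) [ray(-1,-1) blocked at (3,0)]
  BK@(4,3): attacks (4,4) (4,2) (3,3) (3,4) (3,2)
B attacks (3,4): yes

Answer: yes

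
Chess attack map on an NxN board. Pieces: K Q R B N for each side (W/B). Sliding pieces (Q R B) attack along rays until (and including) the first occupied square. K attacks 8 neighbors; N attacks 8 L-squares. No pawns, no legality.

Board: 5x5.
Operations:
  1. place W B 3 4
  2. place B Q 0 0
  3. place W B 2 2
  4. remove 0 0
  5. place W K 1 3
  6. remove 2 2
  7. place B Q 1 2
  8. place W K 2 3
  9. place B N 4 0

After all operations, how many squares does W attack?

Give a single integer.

Answer: 13

Derivation:
Op 1: place WB@(3,4)
Op 2: place BQ@(0,0)
Op 3: place WB@(2,2)
Op 4: remove (0,0)
Op 5: place WK@(1,3)
Op 6: remove (2,2)
Op 7: place BQ@(1,2)
Op 8: place WK@(2,3)
Op 9: place BN@(4,0)
Per-piece attacks for W:
  WK@(1,3): attacks (1,4) (1,2) (2,3) (0,3) (2,4) (2,2) (0,4) (0,2)
  WK@(2,3): attacks (2,4) (2,2) (3,3) (1,3) (3,4) (3,2) (1,4) (1,2)
  WB@(3,4): attacks (4,3) (2,3) [ray(-1,-1) blocked at (2,3)]
Union (13 distinct): (0,2) (0,3) (0,4) (1,2) (1,3) (1,4) (2,2) (2,3) (2,4) (3,2) (3,3) (3,4) (4,3)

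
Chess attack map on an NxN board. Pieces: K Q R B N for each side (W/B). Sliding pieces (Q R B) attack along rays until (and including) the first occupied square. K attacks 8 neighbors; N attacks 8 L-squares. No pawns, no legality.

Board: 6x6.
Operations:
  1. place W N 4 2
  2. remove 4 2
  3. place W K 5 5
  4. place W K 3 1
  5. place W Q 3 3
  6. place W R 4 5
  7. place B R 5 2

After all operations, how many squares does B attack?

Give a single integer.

Answer: 10

Derivation:
Op 1: place WN@(4,2)
Op 2: remove (4,2)
Op 3: place WK@(5,5)
Op 4: place WK@(3,1)
Op 5: place WQ@(3,3)
Op 6: place WR@(4,5)
Op 7: place BR@(5,2)
Per-piece attacks for B:
  BR@(5,2): attacks (5,3) (5,4) (5,5) (5,1) (5,0) (4,2) (3,2) (2,2) (1,2) (0,2) [ray(0,1) blocked at (5,5)]
Union (10 distinct): (0,2) (1,2) (2,2) (3,2) (4,2) (5,0) (5,1) (5,3) (5,4) (5,5)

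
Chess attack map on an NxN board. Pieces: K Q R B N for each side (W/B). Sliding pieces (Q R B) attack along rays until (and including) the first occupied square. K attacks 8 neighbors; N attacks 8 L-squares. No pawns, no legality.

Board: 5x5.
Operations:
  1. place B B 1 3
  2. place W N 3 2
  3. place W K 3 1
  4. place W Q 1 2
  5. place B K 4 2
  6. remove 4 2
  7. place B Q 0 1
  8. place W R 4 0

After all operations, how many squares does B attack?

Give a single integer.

Op 1: place BB@(1,3)
Op 2: place WN@(3,2)
Op 3: place WK@(3,1)
Op 4: place WQ@(1,2)
Op 5: place BK@(4,2)
Op 6: remove (4,2)
Op 7: place BQ@(0,1)
Op 8: place WR@(4,0)
Per-piece attacks for B:
  BQ@(0,1): attacks (0,2) (0,3) (0,4) (0,0) (1,1) (2,1) (3,1) (1,2) (1,0) [ray(1,0) blocked at (3,1); ray(1,1) blocked at (1,2)]
  BB@(1,3): attacks (2,4) (2,2) (3,1) (0,4) (0,2) [ray(1,-1) blocked at (3,1)]
Union (11 distinct): (0,0) (0,2) (0,3) (0,4) (1,0) (1,1) (1,2) (2,1) (2,2) (2,4) (3,1)

Answer: 11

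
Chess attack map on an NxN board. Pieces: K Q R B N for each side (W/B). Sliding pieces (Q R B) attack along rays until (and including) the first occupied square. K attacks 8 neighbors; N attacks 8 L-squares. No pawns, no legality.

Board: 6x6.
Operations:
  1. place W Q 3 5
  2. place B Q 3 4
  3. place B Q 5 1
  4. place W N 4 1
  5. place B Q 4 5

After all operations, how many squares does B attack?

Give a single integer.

Answer: 25

Derivation:
Op 1: place WQ@(3,5)
Op 2: place BQ@(3,4)
Op 3: place BQ@(5,1)
Op 4: place WN@(4,1)
Op 5: place BQ@(4,5)
Per-piece attacks for B:
  BQ@(3,4): attacks (3,5) (3,3) (3,2) (3,1) (3,0) (4,4) (5,4) (2,4) (1,4) (0,4) (4,5) (4,3) (5,2) (2,5) (2,3) (1,2) (0,1) [ray(0,1) blocked at (3,5); ray(1,1) blocked at (4,5)]
  BQ@(4,5): attacks (4,4) (4,3) (4,2) (4,1) (5,5) (3,5) (5,4) (3,4) [ray(0,-1) blocked at (4,1); ray(-1,0) blocked at (3,5); ray(-1,-1) blocked at (3,4)]
  BQ@(5,1): attacks (5,2) (5,3) (5,4) (5,5) (5,0) (4,1) (4,2) (3,3) (2,4) (1,5) (4,0) [ray(-1,0) blocked at (4,1)]
Union (25 distinct): (0,1) (0,4) (1,2) (1,4) (1,5) (2,3) (2,4) (2,5) (3,0) (3,1) (3,2) (3,3) (3,4) (3,5) (4,0) (4,1) (4,2) (4,3) (4,4) (4,5) (5,0) (5,2) (5,3) (5,4) (5,5)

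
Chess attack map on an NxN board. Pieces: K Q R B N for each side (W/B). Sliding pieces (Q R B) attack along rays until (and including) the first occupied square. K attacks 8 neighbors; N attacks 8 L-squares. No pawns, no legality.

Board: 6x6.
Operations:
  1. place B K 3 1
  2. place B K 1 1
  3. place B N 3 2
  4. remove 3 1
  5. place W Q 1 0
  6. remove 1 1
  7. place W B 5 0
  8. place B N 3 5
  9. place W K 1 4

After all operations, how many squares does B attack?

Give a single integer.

Answer: 12

Derivation:
Op 1: place BK@(3,1)
Op 2: place BK@(1,1)
Op 3: place BN@(3,2)
Op 4: remove (3,1)
Op 5: place WQ@(1,0)
Op 6: remove (1,1)
Op 7: place WB@(5,0)
Op 8: place BN@(3,5)
Op 9: place WK@(1,4)
Per-piece attacks for B:
  BN@(3,2): attacks (4,4) (5,3) (2,4) (1,3) (4,0) (5,1) (2,0) (1,1)
  BN@(3,5): attacks (4,3) (5,4) (2,3) (1,4)
Union (12 distinct): (1,1) (1,3) (1,4) (2,0) (2,3) (2,4) (4,0) (4,3) (4,4) (5,1) (5,3) (5,4)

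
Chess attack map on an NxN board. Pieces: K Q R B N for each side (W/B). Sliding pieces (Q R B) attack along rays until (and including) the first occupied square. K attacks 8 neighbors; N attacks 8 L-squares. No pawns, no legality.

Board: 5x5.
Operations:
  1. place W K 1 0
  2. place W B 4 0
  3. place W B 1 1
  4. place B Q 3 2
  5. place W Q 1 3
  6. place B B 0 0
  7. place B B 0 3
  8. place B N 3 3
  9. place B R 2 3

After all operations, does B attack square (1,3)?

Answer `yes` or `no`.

Op 1: place WK@(1,0)
Op 2: place WB@(4,0)
Op 3: place WB@(1,1)
Op 4: place BQ@(3,2)
Op 5: place WQ@(1,3)
Op 6: place BB@(0,0)
Op 7: place BB@(0,3)
Op 8: place BN@(3,3)
Op 9: place BR@(2,3)
Per-piece attacks for B:
  BB@(0,0): attacks (1,1) [ray(1,1) blocked at (1,1)]
  BB@(0,3): attacks (1,4) (1,2) (2,1) (3,0)
  BR@(2,3): attacks (2,4) (2,2) (2,1) (2,0) (3,3) (1,3) [ray(1,0) blocked at (3,3); ray(-1,0) blocked at (1,3)]
  BQ@(3,2): attacks (3,3) (3,1) (3,0) (4,2) (2,2) (1,2) (0,2) (4,3) (4,1) (2,3) (2,1) (1,0) [ray(0,1) blocked at (3,3); ray(-1,1) blocked at (2,3); ray(-1,-1) blocked at (1,0)]
  BN@(3,3): attacks (1,4) (4,1) (2,1) (1,2)
B attacks (1,3): yes

Answer: yes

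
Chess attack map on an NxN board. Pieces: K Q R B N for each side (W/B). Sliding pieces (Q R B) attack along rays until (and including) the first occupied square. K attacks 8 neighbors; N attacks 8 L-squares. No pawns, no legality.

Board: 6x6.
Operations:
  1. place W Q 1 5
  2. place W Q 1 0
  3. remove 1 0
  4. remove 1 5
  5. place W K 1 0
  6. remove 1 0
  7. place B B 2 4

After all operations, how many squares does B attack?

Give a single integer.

Answer: 7

Derivation:
Op 1: place WQ@(1,5)
Op 2: place WQ@(1,0)
Op 3: remove (1,0)
Op 4: remove (1,5)
Op 5: place WK@(1,0)
Op 6: remove (1,0)
Op 7: place BB@(2,4)
Per-piece attacks for B:
  BB@(2,4): attacks (3,5) (3,3) (4,2) (5,1) (1,5) (1,3) (0,2)
Union (7 distinct): (0,2) (1,3) (1,5) (3,3) (3,5) (4,2) (5,1)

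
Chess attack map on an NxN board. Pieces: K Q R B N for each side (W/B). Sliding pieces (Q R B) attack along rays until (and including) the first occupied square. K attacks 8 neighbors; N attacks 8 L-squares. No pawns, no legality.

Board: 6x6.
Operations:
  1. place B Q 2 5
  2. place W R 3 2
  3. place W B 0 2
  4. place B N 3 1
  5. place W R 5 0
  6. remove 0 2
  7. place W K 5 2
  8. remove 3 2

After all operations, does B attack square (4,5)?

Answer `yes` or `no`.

Op 1: place BQ@(2,5)
Op 2: place WR@(3,2)
Op 3: place WB@(0,2)
Op 4: place BN@(3,1)
Op 5: place WR@(5,0)
Op 6: remove (0,2)
Op 7: place WK@(5,2)
Op 8: remove (3,2)
Per-piece attacks for B:
  BQ@(2,5): attacks (2,4) (2,3) (2,2) (2,1) (2,0) (3,5) (4,5) (5,5) (1,5) (0,5) (3,4) (4,3) (5,2) (1,4) (0,3) [ray(1,-1) blocked at (5,2)]
  BN@(3,1): attacks (4,3) (5,2) (2,3) (1,2) (5,0) (1,0)
B attacks (4,5): yes

Answer: yes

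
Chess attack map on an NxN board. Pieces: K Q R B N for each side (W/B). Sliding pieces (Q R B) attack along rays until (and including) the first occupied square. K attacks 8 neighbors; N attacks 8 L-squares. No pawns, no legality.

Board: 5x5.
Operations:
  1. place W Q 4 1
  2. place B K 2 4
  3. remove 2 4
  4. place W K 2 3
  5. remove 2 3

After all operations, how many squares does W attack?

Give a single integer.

Answer: 12

Derivation:
Op 1: place WQ@(4,1)
Op 2: place BK@(2,4)
Op 3: remove (2,4)
Op 4: place WK@(2,3)
Op 5: remove (2,3)
Per-piece attacks for W:
  WQ@(4,1): attacks (4,2) (4,3) (4,4) (4,0) (3,1) (2,1) (1,1) (0,1) (3,2) (2,3) (1,4) (3,0)
Union (12 distinct): (0,1) (1,1) (1,4) (2,1) (2,3) (3,0) (3,1) (3,2) (4,0) (4,2) (4,3) (4,4)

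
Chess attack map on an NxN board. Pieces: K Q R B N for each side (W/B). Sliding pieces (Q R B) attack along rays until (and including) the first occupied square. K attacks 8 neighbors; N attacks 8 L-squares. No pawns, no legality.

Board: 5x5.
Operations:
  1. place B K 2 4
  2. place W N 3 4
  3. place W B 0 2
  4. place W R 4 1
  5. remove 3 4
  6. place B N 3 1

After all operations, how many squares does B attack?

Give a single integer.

Op 1: place BK@(2,4)
Op 2: place WN@(3,4)
Op 3: place WB@(0,2)
Op 4: place WR@(4,1)
Op 5: remove (3,4)
Op 6: place BN@(3,1)
Per-piece attacks for B:
  BK@(2,4): attacks (2,3) (3,4) (1,4) (3,3) (1,3)
  BN@(3,1): attacks (4,3) (2,3) (1,2) (1,0)
Union (8 distinct): (1,0) (1,2) (1,3) (1,4) (2,3) (3,3) (3,4) (4,3)

Answer: 8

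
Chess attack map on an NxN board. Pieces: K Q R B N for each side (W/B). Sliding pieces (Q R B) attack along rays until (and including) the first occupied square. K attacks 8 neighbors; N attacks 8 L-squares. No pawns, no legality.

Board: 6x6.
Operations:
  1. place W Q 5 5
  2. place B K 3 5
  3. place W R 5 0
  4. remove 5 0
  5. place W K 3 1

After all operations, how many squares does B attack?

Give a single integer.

Op 1: place WQ@(5,5)
Op 2: place BK@(3,5)
Op 3: place WR@(5,0)
Op 4: remove (5,0)
Op 5: place WK@(3,1)
Per-piece attacks for B:
  BK@(3,5): attacks (3,4) (4,5) (2,5) (4,4) (2,4)
Union (5 distinct): (2,4) (2,5) (3,4) (4,4) (4,5)

Answer: 5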